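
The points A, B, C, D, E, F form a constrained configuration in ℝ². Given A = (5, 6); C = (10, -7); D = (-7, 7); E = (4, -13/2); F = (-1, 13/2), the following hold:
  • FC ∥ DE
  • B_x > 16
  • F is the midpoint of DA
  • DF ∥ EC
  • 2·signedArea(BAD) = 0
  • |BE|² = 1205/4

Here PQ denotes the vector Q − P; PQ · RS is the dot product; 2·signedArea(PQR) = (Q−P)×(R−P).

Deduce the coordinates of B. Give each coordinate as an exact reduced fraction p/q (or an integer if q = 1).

B = (17, 5)

1. B_x = 17  [line -1·x + -12·y + 77 = 0 ∩ |BE|² = 1205/4]
2. B_y = 5  [line -1·x + -12·y + 77 = 0 ∩ |BE|² = 1205/4]
   → B = (17, 5)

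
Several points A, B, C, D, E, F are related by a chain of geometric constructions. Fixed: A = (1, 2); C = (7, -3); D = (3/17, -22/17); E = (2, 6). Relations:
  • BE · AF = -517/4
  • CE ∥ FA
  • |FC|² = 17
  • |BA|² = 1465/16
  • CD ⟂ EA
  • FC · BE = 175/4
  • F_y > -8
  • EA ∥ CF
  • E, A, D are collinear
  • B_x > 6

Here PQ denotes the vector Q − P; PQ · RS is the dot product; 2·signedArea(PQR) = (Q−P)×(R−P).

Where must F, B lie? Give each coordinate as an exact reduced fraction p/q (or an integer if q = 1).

1. F_x = 6  [CE ∥ FA ∩ EA ∥ CF]
2. F_y = -7  [CE ∥ FA ∩ EA ∥ CF]
   → F = (6, -7)
3. B_x = 25/4  [BE · AF = -517/4 ∩ FC · BE = 175/4]
4. B_y = -6  [BE · AF = -517/4 ∩ FC · BE = 175/4]
   → B = (25/4, -6)

B = (25/4, -6)
F = (6, -7)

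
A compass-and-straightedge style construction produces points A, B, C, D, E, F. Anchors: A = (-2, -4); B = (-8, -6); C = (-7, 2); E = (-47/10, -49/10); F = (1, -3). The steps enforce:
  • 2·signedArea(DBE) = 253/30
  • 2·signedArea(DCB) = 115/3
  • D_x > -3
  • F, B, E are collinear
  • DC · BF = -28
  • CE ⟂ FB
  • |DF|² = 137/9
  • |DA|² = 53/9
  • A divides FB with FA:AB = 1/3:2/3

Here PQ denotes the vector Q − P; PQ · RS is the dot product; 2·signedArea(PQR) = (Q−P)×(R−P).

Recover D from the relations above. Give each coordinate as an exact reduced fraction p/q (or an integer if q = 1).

D = (-8/3, -5/3)

1. D_x = -8/3  [2·signedArea(DBE) = 253/30 ∩ 2·signedArea(DCB) = 115/3]
2. D_y = -5/3  [2·signedArea(DBE) = 253/30 ∩ 2·signedArea(DCB) = 115/3]
   → D = (-8/3, -5/3)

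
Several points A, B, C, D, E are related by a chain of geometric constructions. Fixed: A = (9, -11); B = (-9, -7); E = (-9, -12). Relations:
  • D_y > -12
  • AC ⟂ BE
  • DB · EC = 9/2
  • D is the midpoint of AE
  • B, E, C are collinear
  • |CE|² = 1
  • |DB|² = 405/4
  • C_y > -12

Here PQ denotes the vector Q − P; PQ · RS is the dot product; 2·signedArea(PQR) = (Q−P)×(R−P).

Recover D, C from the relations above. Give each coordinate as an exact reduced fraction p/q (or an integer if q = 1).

C = (-9, -11)
D = (0, -23/2)

1. D_x = 0  [D is the midpoint of AE]
2. D_y = -23/2  [D is the midpoint of AE]
   → D = (0, -23/2)
3. C_x = -9  [B, E, C are collinear ∩ AC ⟂ BE]
4. C_y = -11  [B, E, C are collinear ∩ AC ⟂ BE]
   → C = (-9, -11)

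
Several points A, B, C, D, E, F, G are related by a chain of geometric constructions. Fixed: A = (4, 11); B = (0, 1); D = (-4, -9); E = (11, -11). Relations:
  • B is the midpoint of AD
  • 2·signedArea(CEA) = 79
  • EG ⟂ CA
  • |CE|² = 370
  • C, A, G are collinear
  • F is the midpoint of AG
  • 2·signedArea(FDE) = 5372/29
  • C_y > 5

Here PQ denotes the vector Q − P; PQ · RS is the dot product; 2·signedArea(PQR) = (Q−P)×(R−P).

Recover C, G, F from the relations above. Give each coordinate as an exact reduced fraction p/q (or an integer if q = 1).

1. C_x = 2  [line -22·x + -7·y + 86 = 0 ∩ |CE|² = 370]
2. C_y = 6  [line -22·x + -7·y + 86 = 0 ∩ |CE|² = 370]
   → C = (2, 6)
3. G_x = -76/29  [C, A, G are collinear ∩ EG ⟂ CA]
4. G_y = -161/29  [C, A, G are collinear ∩ EG ⟂ CA]
   → G = (-76/29, -161/29)
5. F_x = 20/29  [F is the midpoint of AG]
6. F_y = 79/29  [F is the midpoint of AG]
   → F = (20/29, 79/29)

C = (2, 6)
F = (20/29, 79/29)
G = (-76/29, -161/29)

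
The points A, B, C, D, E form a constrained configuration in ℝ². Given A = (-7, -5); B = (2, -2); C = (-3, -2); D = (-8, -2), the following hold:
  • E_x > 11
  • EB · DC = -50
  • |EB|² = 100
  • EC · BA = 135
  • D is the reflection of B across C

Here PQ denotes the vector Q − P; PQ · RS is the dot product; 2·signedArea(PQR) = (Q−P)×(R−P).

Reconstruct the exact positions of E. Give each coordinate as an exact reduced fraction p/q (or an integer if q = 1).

1. E_x = 12  [EC · BA = 135 ∩ EB · DC = -50]
2. E_y = -2  [EC · BA = 135 ∩ EB · DC = -50]
   → E = (12, -2)

E = (12, -2)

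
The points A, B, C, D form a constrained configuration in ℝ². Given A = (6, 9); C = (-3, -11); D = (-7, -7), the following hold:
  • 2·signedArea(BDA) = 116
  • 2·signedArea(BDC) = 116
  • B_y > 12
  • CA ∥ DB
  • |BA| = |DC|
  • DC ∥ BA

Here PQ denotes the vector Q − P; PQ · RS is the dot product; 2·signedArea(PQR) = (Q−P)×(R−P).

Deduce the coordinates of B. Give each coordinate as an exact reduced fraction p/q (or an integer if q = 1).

B = (2, 13)

1. B_x = 2  [DC ∥ BA ∩ CA ∥ DB]
2. B_y = 13  [DC ∥ BA ∩ CA ∥ DB]
   → B = (2, 13)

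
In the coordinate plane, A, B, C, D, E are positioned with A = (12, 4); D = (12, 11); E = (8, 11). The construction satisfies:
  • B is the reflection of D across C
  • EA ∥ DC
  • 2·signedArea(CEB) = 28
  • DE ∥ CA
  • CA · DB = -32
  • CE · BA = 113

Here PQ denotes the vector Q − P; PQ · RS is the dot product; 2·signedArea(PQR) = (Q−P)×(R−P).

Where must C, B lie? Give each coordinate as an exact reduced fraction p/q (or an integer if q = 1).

B = (20, -3)
C = (16, 4)

1. C_x = 16  [DE ∥ CA ∩ EA ∥ DC]
2. C_y = 4  [DE ∥ CA ∩ EA ∥ DC]
   → C = (16, 4)
3. B_x = 20  [B is the reflection of D across C]
4. B_y = -3  [B is the reflection of D across C]
   → B = (20, -3)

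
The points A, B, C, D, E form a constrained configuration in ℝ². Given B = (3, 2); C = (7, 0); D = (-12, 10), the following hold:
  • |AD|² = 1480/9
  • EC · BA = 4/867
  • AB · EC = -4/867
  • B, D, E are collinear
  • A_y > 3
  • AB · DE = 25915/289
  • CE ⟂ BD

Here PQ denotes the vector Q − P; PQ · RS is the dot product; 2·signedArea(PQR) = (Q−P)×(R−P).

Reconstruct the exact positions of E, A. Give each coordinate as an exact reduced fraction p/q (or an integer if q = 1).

1. E_x = 2007/289  [B, D, E are collinear ∩ CE ⟂ BD]
2. E_y = -30/289  [B, D, E are collinear ∩ CE ⟂ BD]
   → E = (2007/289, -30/289)
3. A_x = -2/3  [AB · EC = -4/867 ∩ AB · DE = 25915/289]
4. A_y = 4  [AB · EC = -4/867 ∩ AB · DE = 25915/289]
   → A = (-2/3, 4)

A = (-2/3, 4)
E = (2007/289, -30/289)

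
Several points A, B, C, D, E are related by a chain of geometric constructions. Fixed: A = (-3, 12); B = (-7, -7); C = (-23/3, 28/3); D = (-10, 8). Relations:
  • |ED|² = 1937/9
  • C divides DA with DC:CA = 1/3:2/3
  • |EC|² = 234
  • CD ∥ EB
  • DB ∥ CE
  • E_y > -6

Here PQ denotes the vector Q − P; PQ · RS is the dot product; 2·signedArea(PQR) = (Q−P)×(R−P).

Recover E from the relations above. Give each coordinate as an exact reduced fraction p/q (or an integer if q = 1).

1. E_x = -14/3  [CD ∥ EB ∩ DB ∥ CE]
2. E_y = -17/3  [CD ∥ EB ∩ DB ∥ CE]
   → E = (-14/3, -17/3)

E = (-14/3, -17/3)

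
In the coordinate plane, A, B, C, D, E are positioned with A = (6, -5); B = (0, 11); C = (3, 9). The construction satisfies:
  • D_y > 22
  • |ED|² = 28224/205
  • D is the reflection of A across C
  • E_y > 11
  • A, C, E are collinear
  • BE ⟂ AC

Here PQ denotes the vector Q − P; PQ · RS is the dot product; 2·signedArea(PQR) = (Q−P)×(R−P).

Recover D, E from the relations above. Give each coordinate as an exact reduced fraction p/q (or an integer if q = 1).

D = (0, 23)
E = (504/205, 2363/205)

1. D_x = 0  [D is the reflection of A across C]
2. D_y = 23  [D is the reflection of A across C]
   → D = (0, 23)
3. E_x = 504/205  [A, C, E are collinear ∩ BE ⟂ AC]
4. E_y = 2363/205  [A, C, E are collinear ∩ BE ⟂ AC]
   → E = (504/205, 2363/205)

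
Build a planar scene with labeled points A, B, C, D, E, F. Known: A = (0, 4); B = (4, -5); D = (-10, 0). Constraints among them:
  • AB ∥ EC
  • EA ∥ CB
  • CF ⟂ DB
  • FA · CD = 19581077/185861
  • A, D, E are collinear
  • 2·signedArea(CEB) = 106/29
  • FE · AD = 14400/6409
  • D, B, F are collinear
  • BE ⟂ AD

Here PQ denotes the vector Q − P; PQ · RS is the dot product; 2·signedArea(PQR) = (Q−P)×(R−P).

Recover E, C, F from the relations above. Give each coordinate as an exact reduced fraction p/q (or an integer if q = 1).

C = (126/29, -141/29)
E = (10/29, 120/29)
F = (27316/6409, -32645/6409)

1. E_x = 10/29  [A, D, E are collinear ∩ BE ⟂ AD]
2. E_y = 120/29  [A, D, E are collinear ∩ BE ⟂ AD]
   → E = (10/29, 120/29)
3. C_x = 126/29  [EA ∥ CB ∩ AB ∥ EC]
4. C_y = -141/29  [EA ∥ CB ∩ AB ∥ EC]
   → C = (126/29, -141/29)
5. F_x = 27316/6409  [D, B, F are collinear ∩ CF ⟂ DB]
6. F_y = -32645/6409  [D, B, F are collinear ∩ CF ⟂ DB]
   → F = (27316/6409, -32645/6409)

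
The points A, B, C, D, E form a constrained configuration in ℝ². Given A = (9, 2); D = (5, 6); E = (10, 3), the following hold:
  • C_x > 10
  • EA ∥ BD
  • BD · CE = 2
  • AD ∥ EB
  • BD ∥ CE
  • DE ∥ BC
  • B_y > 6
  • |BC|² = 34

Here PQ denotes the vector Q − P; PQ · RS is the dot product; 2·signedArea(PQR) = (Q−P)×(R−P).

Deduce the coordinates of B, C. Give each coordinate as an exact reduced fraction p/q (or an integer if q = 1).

1. B_x = 6  [EA ∥ BD ∩ AD ∥ EB]
2. B_y = 7  [EA ∥ BD ∩ AD ∥ EB]
   → B = (6, 7)
3. C_x = 11  [BD ∥ CE ∩ DE ∥ BC]
4. C_y = 4  [BD ∥ CE ∩ DE ∥ BC]
   → C = (11, 4)

B = (6, 7)
C = (11, 4)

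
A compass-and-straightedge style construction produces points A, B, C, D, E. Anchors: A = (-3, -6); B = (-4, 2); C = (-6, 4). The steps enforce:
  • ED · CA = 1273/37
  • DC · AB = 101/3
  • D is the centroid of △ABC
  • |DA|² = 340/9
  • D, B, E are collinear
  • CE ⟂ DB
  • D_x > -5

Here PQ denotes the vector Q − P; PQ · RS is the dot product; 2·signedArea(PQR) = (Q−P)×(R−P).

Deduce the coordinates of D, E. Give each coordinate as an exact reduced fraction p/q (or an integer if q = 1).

1. D_x = -13/3  [D is the centroid of △ABC]
2. D_y = 0  [D is the centroid of △ABC]
   → D = (-13/3, 0)
3. E_x = -138/37  [D, B, E are collinear ∩ CE ⟂ DB]
4. E_y = 134/37  [D, B, E are collinear ∩ CE ⟂ DB]
   → E = (-138/37, 134/37)

D = (-13/3, 0)
E = (-138/37, 134/37)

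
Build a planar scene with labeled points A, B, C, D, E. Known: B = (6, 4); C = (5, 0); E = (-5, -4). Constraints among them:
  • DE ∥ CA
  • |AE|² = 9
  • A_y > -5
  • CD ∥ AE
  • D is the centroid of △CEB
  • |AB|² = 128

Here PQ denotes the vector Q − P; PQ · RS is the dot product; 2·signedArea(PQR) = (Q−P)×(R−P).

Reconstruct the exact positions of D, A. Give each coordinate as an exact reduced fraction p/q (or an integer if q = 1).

1. D_x = 2  [D is the centroid of △CEB]
2. D_y = 0  [D is the centroid of △CEB]
   → D = (2, 0)
3. A_x = -2  [CD ∥ AE ∩ DE ∥ CA]
4. A_y = -4  [CD ∥ AE ∩ DE ∥ CA]
   → A = (-2, -4)

A = (-2, -4)
D = (2, 0)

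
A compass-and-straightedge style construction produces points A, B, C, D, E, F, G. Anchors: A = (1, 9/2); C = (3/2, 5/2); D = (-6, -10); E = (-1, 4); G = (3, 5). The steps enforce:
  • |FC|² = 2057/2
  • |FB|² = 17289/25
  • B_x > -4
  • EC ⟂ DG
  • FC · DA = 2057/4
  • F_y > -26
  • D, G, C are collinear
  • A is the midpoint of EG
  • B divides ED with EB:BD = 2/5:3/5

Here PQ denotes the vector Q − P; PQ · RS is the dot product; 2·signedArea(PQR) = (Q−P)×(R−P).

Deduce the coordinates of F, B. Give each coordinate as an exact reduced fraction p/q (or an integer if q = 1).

B = (-3, -8/5)
F = (-15, -25)

1. F_x = -15  [line -7·x + -29/2·y + -935/2 = 0 ∩ |FC|² = 2057/2]
2. F_y = -25  [line -7·x + -29/2·y + -935/2 = 0 ∩ |FC|² = 2057/2]
   → F = (-15, -25)
3. B_x = -3  [B divides ED with EB:BD = 2/5:3/5]
4. B_y = -8/5  [B divides ED with EB:BD = 2/5:3/5]
   → B = (-3, -8/5)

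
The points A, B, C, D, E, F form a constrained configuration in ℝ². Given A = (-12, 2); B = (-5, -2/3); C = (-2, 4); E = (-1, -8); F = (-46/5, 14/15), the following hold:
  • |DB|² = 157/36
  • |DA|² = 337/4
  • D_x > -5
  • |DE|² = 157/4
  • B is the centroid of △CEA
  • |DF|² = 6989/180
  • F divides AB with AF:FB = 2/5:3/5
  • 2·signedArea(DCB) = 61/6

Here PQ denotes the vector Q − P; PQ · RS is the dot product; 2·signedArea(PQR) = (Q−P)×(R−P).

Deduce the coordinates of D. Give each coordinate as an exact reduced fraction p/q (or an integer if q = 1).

D = (-4, -5/2)

1. D_x = -4  [line 14/3·x + -3·y + 67/6 = 0 ∩ |DE|² = 157/4]
2. D_y = -5/2  [line 14/3·x + -3·y + 67/6 = 0 ∩ |DE|² = 157/4]
   → D = (-4, -5/2)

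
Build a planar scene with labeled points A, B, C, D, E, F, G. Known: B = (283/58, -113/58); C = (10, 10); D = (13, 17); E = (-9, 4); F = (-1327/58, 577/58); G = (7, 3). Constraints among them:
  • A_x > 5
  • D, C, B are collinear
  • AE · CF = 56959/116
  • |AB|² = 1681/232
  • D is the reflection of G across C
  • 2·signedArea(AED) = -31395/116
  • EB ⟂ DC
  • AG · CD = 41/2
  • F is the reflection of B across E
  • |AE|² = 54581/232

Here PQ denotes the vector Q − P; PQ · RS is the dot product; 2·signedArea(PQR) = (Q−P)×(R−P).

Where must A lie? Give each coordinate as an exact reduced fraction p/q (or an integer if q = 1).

1. A_x = 689/116  [AG · CD = 41/2 ∩ 2·signedArea(AED) = -31395/116]
2. A_y = 61/116  [AG · CD = 41/2 ∩ 2·signedArea(AED) = -31395/116]
   → A = (689/116, 61/116)

A = (689/116, 61/116)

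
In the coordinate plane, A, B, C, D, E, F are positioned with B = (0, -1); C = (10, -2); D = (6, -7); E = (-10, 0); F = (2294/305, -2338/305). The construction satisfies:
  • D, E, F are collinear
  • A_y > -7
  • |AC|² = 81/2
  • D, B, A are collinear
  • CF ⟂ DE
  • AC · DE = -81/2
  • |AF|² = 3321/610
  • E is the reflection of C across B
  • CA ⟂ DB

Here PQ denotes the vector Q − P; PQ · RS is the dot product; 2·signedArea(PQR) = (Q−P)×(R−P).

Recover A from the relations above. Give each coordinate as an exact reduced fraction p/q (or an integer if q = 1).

1. A_x = 11/2  [D, B, A are collinear ∩ CA ⟂ DB]
2. A_y = -13/2  [D, B, A are collinear ∩ CA ⟂ DB]
   → A = (11/2, -13/2)

A = (11/2, -13/2)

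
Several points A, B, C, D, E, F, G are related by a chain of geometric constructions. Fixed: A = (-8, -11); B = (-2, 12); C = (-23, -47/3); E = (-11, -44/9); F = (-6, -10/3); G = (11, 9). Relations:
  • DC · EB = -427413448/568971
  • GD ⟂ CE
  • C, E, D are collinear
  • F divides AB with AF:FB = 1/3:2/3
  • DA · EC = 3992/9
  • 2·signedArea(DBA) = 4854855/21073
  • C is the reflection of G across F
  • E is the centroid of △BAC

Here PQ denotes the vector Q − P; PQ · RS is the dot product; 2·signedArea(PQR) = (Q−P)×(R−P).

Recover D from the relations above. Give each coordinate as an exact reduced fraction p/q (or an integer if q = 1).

1. D_x = 170305/21073  [C, E, D are collinear ∩ GD ⟂ CE]
2. D_y = 258129/21073  [C, E, D are collinear ∩ GD ⟂ CE]
   → D = (170305/21073, 258129/21073)

D = (170305/21073, 258129/21073)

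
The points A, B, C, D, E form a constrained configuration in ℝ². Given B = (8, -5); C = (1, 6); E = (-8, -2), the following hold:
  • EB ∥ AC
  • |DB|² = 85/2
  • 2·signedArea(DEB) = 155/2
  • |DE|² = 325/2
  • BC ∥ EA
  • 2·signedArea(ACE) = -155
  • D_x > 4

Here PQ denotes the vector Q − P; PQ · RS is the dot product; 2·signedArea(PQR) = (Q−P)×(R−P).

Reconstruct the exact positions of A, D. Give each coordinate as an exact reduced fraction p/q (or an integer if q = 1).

1. A_x = -15  [EB ∥ AC ∩ BC ∥ EA]
2. A_y = 9  [EB ∥ AC ∩ BC ∥ EA]
   → A = (-15, 9)
3. D_x = 9/2  [line 3·x + 16·y + -43/2 = 0 ∩ |DE|² = 325/2]
4. D_y = 1/2  [line 3·x + 16·y + -43/2 = 0 ∩ |DE|² = 325/2]
   → D = (9/2, 1/2)

A = (-15, 9)
D = (9/2, 1/2)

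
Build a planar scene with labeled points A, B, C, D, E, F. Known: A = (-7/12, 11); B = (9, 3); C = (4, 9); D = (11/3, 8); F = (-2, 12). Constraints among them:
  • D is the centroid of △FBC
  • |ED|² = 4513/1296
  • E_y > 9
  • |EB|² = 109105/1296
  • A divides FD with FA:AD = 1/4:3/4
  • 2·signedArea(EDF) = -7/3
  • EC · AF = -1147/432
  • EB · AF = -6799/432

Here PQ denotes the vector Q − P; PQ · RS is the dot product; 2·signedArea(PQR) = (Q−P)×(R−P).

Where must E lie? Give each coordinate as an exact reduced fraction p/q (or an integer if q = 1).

1. E_x = 85/36  [EC · AF = -1147/432 ∩ 2·signedArea(EDF) = -7/3]
2. E_y = 28/3  [EC · AF = -1147/432 ∩ 2·signedArea(EDF) = -7/3]
   → E = (85/36, 28/3)

E = (85/36, 28/3)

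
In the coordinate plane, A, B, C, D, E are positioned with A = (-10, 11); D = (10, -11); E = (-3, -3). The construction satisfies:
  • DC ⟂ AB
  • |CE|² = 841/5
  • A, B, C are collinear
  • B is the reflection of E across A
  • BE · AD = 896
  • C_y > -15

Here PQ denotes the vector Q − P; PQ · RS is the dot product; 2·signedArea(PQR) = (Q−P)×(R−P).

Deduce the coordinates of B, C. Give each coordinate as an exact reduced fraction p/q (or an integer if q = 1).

1. B_x = -17  [B is the reflection of E across A]
2. B_y = 25  [B is the reflection of E across A]
   → B = (-17, 25)
3. C_x = 14/5  [A, B, C are collinear ∩ DC ⟂ AB]
4. C_y = -73/5  [A, B, C are collinear ∩ DC ⟂ AB]
   → C = (14/5, -73/5)

B = (-17, 25)
C = (14/5, -73/5)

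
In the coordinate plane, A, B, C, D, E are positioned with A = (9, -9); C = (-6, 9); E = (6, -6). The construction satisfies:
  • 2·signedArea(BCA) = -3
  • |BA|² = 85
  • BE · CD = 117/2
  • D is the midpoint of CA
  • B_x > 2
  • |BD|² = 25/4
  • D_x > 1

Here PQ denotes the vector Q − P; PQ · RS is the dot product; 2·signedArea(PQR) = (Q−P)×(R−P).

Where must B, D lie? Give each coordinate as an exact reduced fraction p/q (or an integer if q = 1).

1. D_x = 3/2  [D is the midpoint of CA]
2. D_y = 0  [D is the midpoint of CA]
   → D = (3/2, 0)
3. B_x = 3  [2·signedArea(BCA) = -3 ∩ BE · CD = 117/2]
4. B_y = -2  [2·signedArea(BCA) = -3 ∩ BE · CD = 117/2]
   → B = (3, -2)

B = (3, -2)
D = (3/2, 0)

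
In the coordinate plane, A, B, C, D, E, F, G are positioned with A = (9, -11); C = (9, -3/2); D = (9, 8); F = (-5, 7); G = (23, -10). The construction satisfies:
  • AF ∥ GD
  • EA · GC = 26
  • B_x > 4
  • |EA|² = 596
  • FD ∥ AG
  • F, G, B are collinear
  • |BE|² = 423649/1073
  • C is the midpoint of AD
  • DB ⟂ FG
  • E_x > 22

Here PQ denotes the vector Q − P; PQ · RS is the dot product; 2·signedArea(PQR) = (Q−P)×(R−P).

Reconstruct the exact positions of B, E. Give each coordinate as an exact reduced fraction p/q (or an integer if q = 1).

1. B_x = 5135/1073  [F, G, B are collinear ∩ DB ⟂ FG]
2. B_y = 1136/1073  [F, G, B are collinear ∩ DB ⟂ FG]
   → B = (5135/1073, 1136/1073)
3. E_x = 23  [line 14·x + -17/2·y + -491/2 = 0 ∩ |EA|² = 596]
4. E_y = 9  [line 14·x + -17/2·y + -491/2 = 0 ∩ |EA|² = 596]
   → E = (23, 9)

B = (5135/1073, 1136/1073)
E = (23, 9)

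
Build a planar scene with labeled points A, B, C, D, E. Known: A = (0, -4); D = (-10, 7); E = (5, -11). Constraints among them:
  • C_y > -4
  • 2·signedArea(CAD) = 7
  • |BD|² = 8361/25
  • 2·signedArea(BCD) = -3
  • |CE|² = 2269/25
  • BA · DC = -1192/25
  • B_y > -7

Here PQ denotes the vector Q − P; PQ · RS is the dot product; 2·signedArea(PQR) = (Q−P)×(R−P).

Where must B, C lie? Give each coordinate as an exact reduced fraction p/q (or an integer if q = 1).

B = (2, -34/5)
C = (-1, -18/5)

1. C_x = -1  [line -11·x + -10·y + -47 = 0 ∩ |CE|² = 2269/25]
2. C_y = -18/5  [line -11·x + -10·y + -47 = 0 ∩ |CE|² = 2269/25]
   → C = (-1, -18/5)
3. B_x = 2  [2·signedArea(BCD) = -3 ∩ BA · DC = -1192/25]
4. B_y = -34/5  [2·signedArea(BCD) = -3 ∩ BA · DC = -1192/25]
   → B = (2, -34/5)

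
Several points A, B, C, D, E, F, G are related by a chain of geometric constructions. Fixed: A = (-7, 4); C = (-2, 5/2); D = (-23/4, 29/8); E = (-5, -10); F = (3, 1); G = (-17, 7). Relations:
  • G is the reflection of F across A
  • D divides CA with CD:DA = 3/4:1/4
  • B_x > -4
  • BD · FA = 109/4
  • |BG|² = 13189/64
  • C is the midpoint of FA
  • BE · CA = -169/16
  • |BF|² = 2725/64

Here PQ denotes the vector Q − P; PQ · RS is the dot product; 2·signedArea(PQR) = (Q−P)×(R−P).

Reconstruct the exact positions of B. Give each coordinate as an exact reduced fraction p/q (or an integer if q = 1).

1. B_x = -13/4  [line 10·x + -3·y + 329/8 = 0 ∩ |BG|² = 13189/64]
2. B_y = 23/8  [line 10·x + -3·y + 329/8 = 0 ∩ |BG|² = 13189/64]
   → B = (-13/4, 23/8)

B = (-13/4, 23/8)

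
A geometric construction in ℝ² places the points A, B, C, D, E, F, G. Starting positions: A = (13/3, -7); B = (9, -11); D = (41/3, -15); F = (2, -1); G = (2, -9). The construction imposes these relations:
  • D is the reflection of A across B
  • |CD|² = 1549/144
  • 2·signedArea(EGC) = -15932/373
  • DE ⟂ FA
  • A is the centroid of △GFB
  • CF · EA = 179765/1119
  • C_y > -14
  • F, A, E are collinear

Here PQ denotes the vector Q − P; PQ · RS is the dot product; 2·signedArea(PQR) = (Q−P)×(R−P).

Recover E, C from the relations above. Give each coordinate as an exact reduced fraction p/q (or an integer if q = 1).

1. E_x = 9245/1119  [F, A, E are collinear ∩ DE ⟂ FA]
2. E_y = -6379/373  [F, A, E are collinear ∩ DE ⟂ FA]
   → E = (9245/1119, -6379/373)
3. C_x = 43/4  [CF · EA = 179765/1119 ∩ 2·signedArea(EGC) = -15932/373]
4. C_y = -27/2  [CF · EA = 179765/1119 ∩ 2·signedArea(EGC) = -15932/373]
   → C = (43/4, -27/2)

C = (43/4, -27/2)
E = (9245/1119, -6379/373)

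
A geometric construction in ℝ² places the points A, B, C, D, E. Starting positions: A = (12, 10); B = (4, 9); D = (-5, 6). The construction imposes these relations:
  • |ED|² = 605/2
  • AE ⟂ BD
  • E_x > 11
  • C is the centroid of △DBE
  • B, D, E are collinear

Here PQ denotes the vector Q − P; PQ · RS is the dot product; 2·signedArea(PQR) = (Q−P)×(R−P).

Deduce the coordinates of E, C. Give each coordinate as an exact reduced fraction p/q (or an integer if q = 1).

1. E_x = 23/2  [B, D, E are collinear ∩ AE ⟂ BD]
2. E_y = 23/2  [B, D, E are collinear ∩ AE ⟂ BD]
   → E = (23/2, 23/2)
3. C_x = 7/2  [C is the centroid of △DBE]
4. C_y = 53/6  [C is the centroid of △DBE]
   → C = (7/2, 53/6)

C = (7/2, 53/6)
E = (23/2, 23/2)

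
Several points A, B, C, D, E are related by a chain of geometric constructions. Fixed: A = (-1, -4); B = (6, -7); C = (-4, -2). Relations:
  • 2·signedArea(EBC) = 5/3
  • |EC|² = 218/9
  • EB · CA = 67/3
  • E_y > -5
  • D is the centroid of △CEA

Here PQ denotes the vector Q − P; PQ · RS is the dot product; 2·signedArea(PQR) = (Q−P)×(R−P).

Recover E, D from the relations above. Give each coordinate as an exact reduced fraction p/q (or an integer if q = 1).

D = (-14/9, -31/9)
E = (1/3, -13/3)

1. E_x = 1/3  [2·signedArea(EBC) = 5/3 ∩ EB · CA = 67/3]
2. E_y = -13/3  [2·signedArea(EBC) = 5/3 ∩ EB · CA = 67/3]
   → E = (1/3, -13/3)
3. D_x = -14/9  [D is the centroid of △CEA]
4. D_y = -31/9  [D is the centroid of △CEA]
   → D = (-14/9, -31/9)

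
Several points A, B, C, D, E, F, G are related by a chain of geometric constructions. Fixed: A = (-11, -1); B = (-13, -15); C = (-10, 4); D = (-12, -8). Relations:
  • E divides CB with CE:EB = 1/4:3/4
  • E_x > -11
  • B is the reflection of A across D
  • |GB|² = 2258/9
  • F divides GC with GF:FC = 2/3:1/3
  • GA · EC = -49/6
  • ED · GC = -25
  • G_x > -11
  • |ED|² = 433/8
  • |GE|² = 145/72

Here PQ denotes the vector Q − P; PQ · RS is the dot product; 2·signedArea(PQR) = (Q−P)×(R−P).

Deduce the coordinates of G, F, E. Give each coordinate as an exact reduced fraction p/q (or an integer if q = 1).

E = (-43/4, -3/4)
F = (-92/9, 26/9)
G = (-32/3, 2/3)

1. E_x = -43/4  [E divides CB with CE:EB = 1/4:3/4]
2. E_y = -3/4  [E divides CB with CE:EB = 1/4:3/4]
   → E = (-43/4, -3/4)
3. G_x = -32/3  [GA · EC = -49/6 ∩ ED · GC = -25]
4. G_y = 2/3  [GA · EC = -49/6 ∩ ED · GC = -25]
   → G = (-32/3, 2/3)
5. F_x = -92/9  [F divides GC with GF:FC = 2/3:1/3]
6. F_y = 26/9  [F divides GC with GF:FC = 2/3:1/3]
   → F = (-92/9, 26/9)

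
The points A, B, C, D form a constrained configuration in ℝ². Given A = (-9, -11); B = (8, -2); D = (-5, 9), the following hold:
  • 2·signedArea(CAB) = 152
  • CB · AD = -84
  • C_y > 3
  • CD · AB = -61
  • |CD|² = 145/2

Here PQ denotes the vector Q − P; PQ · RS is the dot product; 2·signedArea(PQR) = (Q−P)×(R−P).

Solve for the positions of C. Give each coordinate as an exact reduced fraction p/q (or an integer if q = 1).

1. C_x = 3/2  [CB · AD = -84 ∩ 2·signedArea(CAB) = 152]
2. C_y = 7/2  [CB · AD = -84 ∩ 2·signedArea(CAB) = 152]
   → C = (3/2, 7/2)

C = (3/2, 7/2)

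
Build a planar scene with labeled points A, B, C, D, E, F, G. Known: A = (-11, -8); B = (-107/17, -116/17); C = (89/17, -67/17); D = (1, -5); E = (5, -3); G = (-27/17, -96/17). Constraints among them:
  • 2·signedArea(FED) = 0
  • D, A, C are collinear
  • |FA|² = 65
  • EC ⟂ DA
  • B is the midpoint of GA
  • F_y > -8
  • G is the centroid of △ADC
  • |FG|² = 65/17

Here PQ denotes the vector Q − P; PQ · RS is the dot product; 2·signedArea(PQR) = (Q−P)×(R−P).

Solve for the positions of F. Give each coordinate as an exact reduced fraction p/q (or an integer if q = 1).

F = (-3, -7)

1. F_x = -3  [line 2·x + -4·y + -22 = 0 ∩ |FA|² = 65]
2. F_y = -7  [line 2·x + -4·y + -22 = 0 ∩ |FA|² = 65]
   → F = (-3, -7)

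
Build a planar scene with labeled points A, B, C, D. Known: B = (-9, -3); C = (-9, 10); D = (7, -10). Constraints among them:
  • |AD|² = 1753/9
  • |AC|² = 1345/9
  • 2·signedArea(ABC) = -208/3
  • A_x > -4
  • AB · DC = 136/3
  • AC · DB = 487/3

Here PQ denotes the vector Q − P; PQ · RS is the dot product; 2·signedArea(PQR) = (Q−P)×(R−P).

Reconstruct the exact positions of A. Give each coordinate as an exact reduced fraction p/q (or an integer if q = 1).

A = (-11/3, -1)

1. A_x = -11/3  [2·signedArea(ABC) = -208/3 ∩ AB · DC = 136/3]
2. A_y = -1  [2·signedArea(ABC) = -208/3 ∩ AB · DC = 136/3]
   → A = (-11/3, -1)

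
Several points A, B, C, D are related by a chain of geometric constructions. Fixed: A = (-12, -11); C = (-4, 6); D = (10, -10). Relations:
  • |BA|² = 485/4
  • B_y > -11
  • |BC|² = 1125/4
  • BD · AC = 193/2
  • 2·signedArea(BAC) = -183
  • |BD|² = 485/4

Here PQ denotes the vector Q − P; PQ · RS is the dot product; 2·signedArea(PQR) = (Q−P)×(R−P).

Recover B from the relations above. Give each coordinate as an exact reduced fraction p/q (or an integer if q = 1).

1. B_x = -1  [2·signedArea(BAC) = -183 ∩ BD · AC = 193/2]
2. B_y = -21/2  [2·signedArea(BAC) = -183 ∩ BD · AC = 193/2]
   → B = (-1, -21/2)

B = (-1, -21/2)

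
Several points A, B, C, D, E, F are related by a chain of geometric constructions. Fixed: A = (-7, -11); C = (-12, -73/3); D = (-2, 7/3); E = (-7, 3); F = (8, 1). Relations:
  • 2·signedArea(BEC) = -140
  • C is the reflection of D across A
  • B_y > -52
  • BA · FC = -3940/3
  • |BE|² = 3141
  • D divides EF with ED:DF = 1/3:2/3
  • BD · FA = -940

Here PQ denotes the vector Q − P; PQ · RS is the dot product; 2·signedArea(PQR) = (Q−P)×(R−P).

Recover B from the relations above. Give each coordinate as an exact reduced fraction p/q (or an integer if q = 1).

B = (-22, -51)

1. B_x = -22  [BD · FA = -940 ∩ BA · FC = -3940/3]
2. B_y = -51  [BD · FA = -940 ∩ BA · FC = -3940/3]
   → B = (-22, -51)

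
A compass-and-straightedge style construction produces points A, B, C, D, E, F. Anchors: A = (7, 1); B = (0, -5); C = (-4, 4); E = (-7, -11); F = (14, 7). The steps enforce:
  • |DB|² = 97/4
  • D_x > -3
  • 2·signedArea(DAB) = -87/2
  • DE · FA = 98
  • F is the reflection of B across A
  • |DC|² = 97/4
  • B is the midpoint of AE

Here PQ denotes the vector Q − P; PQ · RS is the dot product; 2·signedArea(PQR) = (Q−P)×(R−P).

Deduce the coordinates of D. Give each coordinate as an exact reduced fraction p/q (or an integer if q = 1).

1. D_x = -2  [2·signedArea(DAB) = -87/2 ∩ DE · FA = 98]
2. D_y = -1/2  [2·signedArea(DAB) = -87/2 ∩ DE · FA = 98]
   → D = (-2, -1/2)

D = (-2, -1/2)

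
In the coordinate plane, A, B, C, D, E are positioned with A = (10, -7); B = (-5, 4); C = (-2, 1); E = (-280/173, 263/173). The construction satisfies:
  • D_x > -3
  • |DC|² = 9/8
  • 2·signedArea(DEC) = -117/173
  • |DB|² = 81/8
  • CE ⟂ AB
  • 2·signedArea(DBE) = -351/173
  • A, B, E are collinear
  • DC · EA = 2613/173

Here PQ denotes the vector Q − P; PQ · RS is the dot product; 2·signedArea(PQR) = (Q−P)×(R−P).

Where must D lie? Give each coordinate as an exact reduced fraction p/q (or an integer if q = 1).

1. D_x = -11/4  [2·signedArea(DEC) = -117/173 ∩ 2·signedArea(DBE) = -351/173]
2. D_y = 7/4  [2·signedArea(DEC) = -117/173 ∩ 2·signedArea(DBE) = -351/173]
   → D = (-11/4, 7/4)

D = (-11/4, 7/4)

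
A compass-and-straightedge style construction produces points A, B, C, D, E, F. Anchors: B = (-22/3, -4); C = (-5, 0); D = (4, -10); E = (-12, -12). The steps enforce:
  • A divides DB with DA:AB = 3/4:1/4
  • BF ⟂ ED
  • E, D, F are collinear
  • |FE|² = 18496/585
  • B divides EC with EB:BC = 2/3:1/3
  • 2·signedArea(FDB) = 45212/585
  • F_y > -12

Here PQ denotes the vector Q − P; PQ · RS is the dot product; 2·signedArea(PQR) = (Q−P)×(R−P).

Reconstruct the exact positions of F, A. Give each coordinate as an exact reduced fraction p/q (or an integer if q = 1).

A = (-9/2, -11/2)
F = (-1252/195, -2204/195)

1. F_x = -1252/195  [E, D, F are collinear ∩ BF ⟂ ED]
2. F_y = -2204/195  [E, D, F are collinear ∩ BF ⟂ ED]
   → F = (-1252/195, -2204/195)
3. A_x = -9/2  [A divides DB with DA:AB = 3/4:1/4]
4. A_y = -11/2  [A divides DB with DA:AB = 3/4:1/4]
   → A = (-9/2, -11/2)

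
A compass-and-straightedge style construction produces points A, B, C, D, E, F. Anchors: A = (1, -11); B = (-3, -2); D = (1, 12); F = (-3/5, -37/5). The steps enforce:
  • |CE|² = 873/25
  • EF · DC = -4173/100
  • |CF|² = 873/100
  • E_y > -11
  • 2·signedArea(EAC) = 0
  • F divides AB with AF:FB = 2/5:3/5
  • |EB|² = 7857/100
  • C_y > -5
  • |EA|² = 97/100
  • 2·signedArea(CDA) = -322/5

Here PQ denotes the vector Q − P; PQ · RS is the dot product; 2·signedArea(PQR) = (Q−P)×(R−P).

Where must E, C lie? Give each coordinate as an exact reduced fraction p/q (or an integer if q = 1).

1. C_x = -9/5  [2·signedArea(CDA) = -322/5]
2. C_y = -47/10  [|CF|² = 873/100]
   → C = (-9/5, -47/10)
3. E_x = 3/5  [2·signedArea(EAC) = 0 ∩ EF · DC = -4173/100]
4. E_y = -101/10  [2·signedArea(EAC) = 0 ∩ EF · DC = -4173/100]
   → E = (3/5, -101/10)

C = (-9/5, -47/10)
E = (3/5, -101/10)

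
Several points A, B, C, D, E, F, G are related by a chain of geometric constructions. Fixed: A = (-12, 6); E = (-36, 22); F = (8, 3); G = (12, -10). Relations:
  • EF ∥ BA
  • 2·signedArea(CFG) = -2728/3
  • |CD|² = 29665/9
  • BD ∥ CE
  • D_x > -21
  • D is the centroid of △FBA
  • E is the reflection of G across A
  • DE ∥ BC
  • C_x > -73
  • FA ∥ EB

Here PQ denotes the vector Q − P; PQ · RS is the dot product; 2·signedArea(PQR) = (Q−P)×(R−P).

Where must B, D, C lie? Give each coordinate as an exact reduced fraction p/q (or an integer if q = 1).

B = (-56, 25)
C = (-72, 107/3)
D = (-20, 34/3)

1. B_x = -56  [EF ∥ BA ∩ FA ∥ EB]
2. B_y = 25  [EF ∥ BA ∩ FA ∥ EB]
   → B = (-56, 25)
3. D_x = -20  [D is the centroid of △FBA]
4. D_y = 34/3  [D is the centroid of △FBA]
   → D = (-20, 34/3)
5. C_x = -72  [BD ∥ CE ∩ DE ∥ BC]
6. C_y = 107/3  [BD ∥ CE ∩ DE ∥ BC]
   → C = (-72, 107/3)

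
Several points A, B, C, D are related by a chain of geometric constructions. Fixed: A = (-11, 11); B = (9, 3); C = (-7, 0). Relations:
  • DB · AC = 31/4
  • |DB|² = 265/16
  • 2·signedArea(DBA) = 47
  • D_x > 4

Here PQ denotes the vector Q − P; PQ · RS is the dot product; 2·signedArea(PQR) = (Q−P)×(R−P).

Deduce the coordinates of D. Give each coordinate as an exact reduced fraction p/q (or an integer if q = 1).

D = (5, 9/4)

1. D_x = 5  [DB · AC = 31/4 ∩ 2·signedArea(DBA) = 47]
2. D_y = 9/4  [DB · AC = 31/4 ∩ 2·signedArea(DBA) = 47]
   → D = (5, 9/4)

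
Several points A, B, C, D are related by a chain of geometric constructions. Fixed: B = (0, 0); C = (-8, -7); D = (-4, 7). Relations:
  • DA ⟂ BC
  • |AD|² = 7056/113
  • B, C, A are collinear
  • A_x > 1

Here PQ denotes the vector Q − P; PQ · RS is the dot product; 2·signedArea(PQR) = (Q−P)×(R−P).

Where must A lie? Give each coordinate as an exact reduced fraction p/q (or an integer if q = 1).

A = (136/113, 119/113)

1. A_x = 136/113  [B, C, A are collinear ∩ DA ⟂ BC]
2. A_y = 119/113  [B, C, A are collinear ∩ DA ⟂ BC]
   → A = (136/113, 119/113)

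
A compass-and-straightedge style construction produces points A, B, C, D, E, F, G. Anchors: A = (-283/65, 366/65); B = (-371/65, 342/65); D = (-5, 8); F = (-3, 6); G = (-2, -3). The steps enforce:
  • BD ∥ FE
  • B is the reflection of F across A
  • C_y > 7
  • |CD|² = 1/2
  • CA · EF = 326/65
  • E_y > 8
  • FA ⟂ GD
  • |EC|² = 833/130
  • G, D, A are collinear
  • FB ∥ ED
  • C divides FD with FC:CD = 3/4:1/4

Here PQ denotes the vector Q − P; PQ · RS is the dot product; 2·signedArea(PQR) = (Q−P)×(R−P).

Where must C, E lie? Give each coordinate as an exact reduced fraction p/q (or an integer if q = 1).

C = (-9/2, 15/2)
E = (-149/65, 568/65)

1. C_x = -9/2  [C divides FD with FC:CD = 3/4:1/4]
2. C_y = 15/2  [C divides FD with FC:CD = 3/4:1/4]
   → C = (-9/2, 15/2)
3. E_x = -149/65  [FB ∥ ED ∩ BD ∥ FE]
4. E_y = 568/65  [FB ∥ ED ∩ BD ∥ FE]
   → E = (-149/65, 568/65)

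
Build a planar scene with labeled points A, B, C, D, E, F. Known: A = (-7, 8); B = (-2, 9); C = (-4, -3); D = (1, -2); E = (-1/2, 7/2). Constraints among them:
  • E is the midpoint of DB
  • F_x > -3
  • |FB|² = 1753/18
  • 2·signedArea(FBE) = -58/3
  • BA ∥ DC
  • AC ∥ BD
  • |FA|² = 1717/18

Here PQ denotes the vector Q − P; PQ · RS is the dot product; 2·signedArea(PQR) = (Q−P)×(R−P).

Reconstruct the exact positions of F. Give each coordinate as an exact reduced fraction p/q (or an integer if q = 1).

1. F_x = -17/6  [line 11/2·x + 3/2·y + 101/6 = 0 ∩ |FB|² = 1753/18]
2. F_y = -5/6  [line 11/2·x + 3/2·y + 101/6 = 0 ∩ |FB|² = 1753/18]
   → F = (-17/6, -5/6)

F = (-17/6, -5/6)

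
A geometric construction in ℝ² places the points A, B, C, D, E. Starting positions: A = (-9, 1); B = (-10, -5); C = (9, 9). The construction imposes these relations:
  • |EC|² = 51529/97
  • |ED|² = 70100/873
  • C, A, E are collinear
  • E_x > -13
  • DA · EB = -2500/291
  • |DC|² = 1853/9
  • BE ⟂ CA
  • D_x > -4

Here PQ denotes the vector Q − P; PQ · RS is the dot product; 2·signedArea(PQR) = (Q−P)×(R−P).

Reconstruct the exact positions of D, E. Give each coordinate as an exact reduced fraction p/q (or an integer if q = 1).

D = (-10/3, 5/3)
E = (-1170/97, -35/97)

1. E_x = -1170/97  [C, A, E are collinear ∩ BE ⟂ CA]
2. E_y = -35/97  [C, A, E are collinear ∩ BE ⟂ CA]
   → E = (-1170/97, -35/97)
3. D_x = -10/3  [line -200/97·x + 450/97·y + -4250/291 = 0 ∩ |ED|² = 70100/873]
4. D_y = 5/3  [line -200/97·x + 450/97·y + -4250/291 = 0 ∩ |ED|² = 70100/873]
   → D = (-10/3, 5/3)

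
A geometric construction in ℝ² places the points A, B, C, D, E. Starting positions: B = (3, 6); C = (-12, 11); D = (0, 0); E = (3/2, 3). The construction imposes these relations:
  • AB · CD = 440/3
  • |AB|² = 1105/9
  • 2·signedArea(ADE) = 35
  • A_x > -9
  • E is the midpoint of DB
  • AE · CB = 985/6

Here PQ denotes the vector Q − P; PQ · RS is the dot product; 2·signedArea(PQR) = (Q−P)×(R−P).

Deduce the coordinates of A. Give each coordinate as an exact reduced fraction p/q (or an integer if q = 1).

1. A_x = -8  [AE · CB = 985/6 ∩ 2·signedArea(ADE) = 35]
2. A_y = 22/3  [AE · CB = 985/6 ∩ 2·signedArea(ADE) = 35]
   → A = (-8, 22/3)

A = (-8, 22/3)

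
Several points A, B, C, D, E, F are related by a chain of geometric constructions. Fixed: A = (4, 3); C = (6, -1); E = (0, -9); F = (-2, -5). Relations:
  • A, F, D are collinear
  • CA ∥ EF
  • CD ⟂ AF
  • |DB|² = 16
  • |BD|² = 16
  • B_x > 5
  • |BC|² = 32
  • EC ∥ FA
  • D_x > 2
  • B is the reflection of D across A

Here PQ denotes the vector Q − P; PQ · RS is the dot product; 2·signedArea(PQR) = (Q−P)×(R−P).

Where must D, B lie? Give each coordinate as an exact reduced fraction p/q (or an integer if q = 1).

B = (26/5, 23/5)
D = (14/5, 7/5)

1. D_x = 14/5  [A, F, D are collinear ∩ CD ⟂ AF]
2. D_y = 7/5  [A, F, D are collinear ∩ CD ⟂ AF]
   → D = (14/5, 7/5)
3. B_x = 26/5  [B is the reflection of D across A]
4. B_y = 23/5  [B is the reflection of D across A]
   → B = (26/5, 23/5)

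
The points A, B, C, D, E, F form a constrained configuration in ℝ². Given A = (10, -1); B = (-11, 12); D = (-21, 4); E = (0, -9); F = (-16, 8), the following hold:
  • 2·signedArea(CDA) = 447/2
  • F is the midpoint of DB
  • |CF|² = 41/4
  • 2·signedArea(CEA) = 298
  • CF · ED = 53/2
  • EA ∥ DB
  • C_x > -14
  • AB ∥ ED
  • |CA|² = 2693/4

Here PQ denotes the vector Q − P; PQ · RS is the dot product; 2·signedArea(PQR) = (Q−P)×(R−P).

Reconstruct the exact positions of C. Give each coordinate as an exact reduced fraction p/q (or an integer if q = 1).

C = (-27/2, 10)

1. C_x = -27/2  [2·signedArea(CDA) = 447/2 ∩ 2·signedArea(CEA) = 298]
2. C_y = 10  [2·signedArea(CDA) = 447/2 ∩ 2·signedArea(CEA) = 298]
   → C = (-27/2, 10)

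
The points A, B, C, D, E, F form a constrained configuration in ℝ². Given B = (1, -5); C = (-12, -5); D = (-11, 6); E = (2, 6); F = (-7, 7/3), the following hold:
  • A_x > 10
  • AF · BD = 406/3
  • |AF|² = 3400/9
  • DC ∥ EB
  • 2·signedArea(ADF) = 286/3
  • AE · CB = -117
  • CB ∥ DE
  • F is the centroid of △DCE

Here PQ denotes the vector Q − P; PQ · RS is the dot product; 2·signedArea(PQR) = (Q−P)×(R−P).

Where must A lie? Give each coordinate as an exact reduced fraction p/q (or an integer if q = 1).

1. A_x = 11  [AE · CB = -117 ∩ 2·signedArea(ADF) = 286/3]
2. A_y = 29/3  [AE · CB = -117 ∩ 2·signedArea(ADF) = 286/3]
   → A = (11, 29/3)

A = (11, 29/3)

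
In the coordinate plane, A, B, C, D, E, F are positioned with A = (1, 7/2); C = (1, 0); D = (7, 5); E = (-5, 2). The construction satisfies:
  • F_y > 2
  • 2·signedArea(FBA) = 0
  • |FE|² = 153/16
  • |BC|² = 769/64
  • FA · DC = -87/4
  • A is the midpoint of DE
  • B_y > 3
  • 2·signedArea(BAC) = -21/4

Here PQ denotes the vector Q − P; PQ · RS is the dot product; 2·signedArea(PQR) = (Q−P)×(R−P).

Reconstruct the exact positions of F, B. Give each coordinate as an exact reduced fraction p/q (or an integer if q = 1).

B = (-1/2, 25/8)
F = (-2, 11/4)

1. B_x = -1/2  [2·signedArea(BAC) = -21/4]
2. B_y = 25/8  [|BC|² = 769/64]
   → B = (-1/2, 25/8)
3. F_x = -2  [2·signedArea(FBA) = 0 ∩ FA · DC = -87/4]
4. F_y = 11/4  [2·signedArea(FBA) = 0 ∩ FA · DC = -87/4]
   → F = (-2, 11/4)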